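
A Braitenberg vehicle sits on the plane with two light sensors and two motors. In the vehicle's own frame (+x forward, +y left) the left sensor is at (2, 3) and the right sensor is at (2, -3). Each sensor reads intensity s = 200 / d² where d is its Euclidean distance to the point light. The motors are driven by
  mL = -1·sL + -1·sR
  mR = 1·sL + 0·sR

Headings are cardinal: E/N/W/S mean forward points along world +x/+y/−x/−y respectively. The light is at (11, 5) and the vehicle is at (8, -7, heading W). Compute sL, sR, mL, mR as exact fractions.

left sensor world pos  = (6, -10); dL² = 250
right sensor world pos = (6, -4); dR² = 106
sL = 200/250 = 4/5
sR = 200/106 = 100/53
mL = -1·sL + -1·sR = -712/265
mR = 1·sL + 0·sR = 4/5

4/5 100/53 -712/265 4/5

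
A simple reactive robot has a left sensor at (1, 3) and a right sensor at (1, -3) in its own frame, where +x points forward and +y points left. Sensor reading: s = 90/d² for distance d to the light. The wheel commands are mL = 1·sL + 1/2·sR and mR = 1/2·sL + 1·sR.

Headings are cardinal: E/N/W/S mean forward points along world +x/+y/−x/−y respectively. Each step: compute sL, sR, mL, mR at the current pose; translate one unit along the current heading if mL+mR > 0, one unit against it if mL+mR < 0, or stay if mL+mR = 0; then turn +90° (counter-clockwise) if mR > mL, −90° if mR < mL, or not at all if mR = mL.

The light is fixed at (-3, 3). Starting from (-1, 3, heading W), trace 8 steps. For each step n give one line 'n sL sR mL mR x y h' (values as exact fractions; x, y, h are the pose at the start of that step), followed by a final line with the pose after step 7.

0 9 9 27/2 27/2 -1 3 W
1 10 10 15 15 -2 3 W
2 9 9 27/2 27/2 -3 3 W
3 90/13 90/13 135/13 135/13 -4 3 W
4 5 5 15/2 15/2 -5 3 W
5 18/5 18/5 27/5 27/5 -6 3 W
6 45/17 45/17 135/34 135/34 -7 3 W
7 2 2 3 3 -8 3 W
final -9 3 W

n=0: pose=(-1,3,W); sL=9, sR=9; mL=27/2, mR=27/2; mL+mR=27 → advance +1; mR−mL=0 → turn +0·90°
n=1: pose=(-2,3,W); sL=10, sR=10; mL=15, mR=15; mL+mR=30 → advance +1; mR−mL=0 → turn +0·90°
n=2: pose=(-3,3,W); sL=9, sR=9; mL=27/2, mR=27/2; mL+mR=27 → advance +1; mR−mL=0 → turn +0·90°
n=3: pose=(-4,3,W); sL=90/13, sR=90/13; mL=135/13, mR=135/13; mL+mR=270/13 → advance +1; mR−mL=0 → turn +0·90°
n=4: pose=(-5,3,W); sL=5, sR=5; mL=15/2, mR=15/2; mL+mR=15 → advance +1; mR−mL=0 → turn +0·90°
n=5: pose=(-6,3,W); sL=18/5, sR=18/5; mL=27/5, mR=27/5; mL+mR=54/5 → advance +1; mR−mL=0 → turn +0·90°
n=6: pose=(-7,3,W); sL=45/17, sR=45/17; mL=135/34, mR=135/34; mL+mR=135/17 → advance +1; mR−mL=0 → turn +0·90°
n=7: pose=(-8,3,W); sL=2, sR=2; mL=3, mR=3; mL+mR=6 → advance +1; mR−mL=0 → turn +0·90°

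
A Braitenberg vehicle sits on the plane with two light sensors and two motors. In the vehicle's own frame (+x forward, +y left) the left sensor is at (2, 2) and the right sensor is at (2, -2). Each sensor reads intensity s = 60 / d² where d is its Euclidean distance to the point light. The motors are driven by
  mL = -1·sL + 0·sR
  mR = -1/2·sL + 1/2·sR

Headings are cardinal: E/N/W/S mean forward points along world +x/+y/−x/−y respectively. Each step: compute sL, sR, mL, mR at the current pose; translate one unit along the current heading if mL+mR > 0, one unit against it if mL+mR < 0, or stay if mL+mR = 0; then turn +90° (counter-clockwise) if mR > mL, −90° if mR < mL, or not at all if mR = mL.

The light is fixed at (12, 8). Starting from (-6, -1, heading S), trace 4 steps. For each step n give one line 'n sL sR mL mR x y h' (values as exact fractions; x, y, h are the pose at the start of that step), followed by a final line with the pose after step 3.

0 60/377 60/521 -60/377 -4320/196417 -6 -1 S
1 15/73 15/89 -15/73 -120/6497 -6 0 E
2 20/159 12/65 -20/159 304/10335 -7 0 N
3 30/281 6/49 -30/281 108/13769 -7 -1 W
final -6 -1 S

n=0: pose=(-6,-1,S); sL=60/377, sR=60/521; mL=-60/377, mR=-4320/196417; mL+mR=-35580/196417 → advance -1; mR−mL=26940/196417 → turn +1·90°
n=1: pose=(-6,0,E); sL=15/73, sR=15/89; mL=-15/73, mR=-120/6497; mL+mR=-1455/6497 → advance -1; mR−mL=1215/6497 → turn +1·90°
n=2: pose=(-7,0,N); sL=20/159, sR=12/65; mL=-20/159, mR=304/10335; mL+mR=-332/3445 → advance -1; mR−mL=1604/10335 → turn +1·90°
n=3: pose=(-7,-1,W); sL=30/281, sR=6/49; mL=-30/281, mR=108/13769; mL+mR=-1362/13769 → advance -1; mR−mL=1578/13769 → turn +1·90°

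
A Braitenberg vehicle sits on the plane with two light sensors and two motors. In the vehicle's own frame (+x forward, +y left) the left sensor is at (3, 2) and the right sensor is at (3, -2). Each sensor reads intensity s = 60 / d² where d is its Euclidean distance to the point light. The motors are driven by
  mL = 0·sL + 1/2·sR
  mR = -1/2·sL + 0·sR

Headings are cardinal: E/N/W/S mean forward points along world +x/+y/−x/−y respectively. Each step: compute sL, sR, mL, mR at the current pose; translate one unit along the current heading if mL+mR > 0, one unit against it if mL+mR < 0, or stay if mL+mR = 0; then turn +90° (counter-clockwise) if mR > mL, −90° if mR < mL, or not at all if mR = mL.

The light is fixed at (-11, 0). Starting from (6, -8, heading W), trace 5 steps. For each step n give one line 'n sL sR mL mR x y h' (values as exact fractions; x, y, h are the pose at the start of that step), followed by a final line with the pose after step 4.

n=0: pose=(6,-8,W); sL=15/74, sR=15/58; mL=15/116, mR=-15/148; mL+mR=30/1073 → advance +1; mR−mL=-495/2146 → turn -1·90°
n=1: pose=(5,-8,N); sL=60/221, sR=60/349; mL=30/349, mR=-30/221; mL+mR=-3840/77129 → advance -1; mR−mL=-17100/77129 → turn -1·90°
n=2: pose=(5,-9,E); sL=6/41, sR=30/241; mL=15/241, mR=-3/41; mL+mR=-108/9881 → advance -1; mR−mL=-1338/9881 → turn -1·90°
n=3: pose=(4,-9,S); sL=60/433, sR=60/313; mL=30/313, mR=-30/433; mL+mR=3600/135529 → advance +1; mR−mL=-22380/135529 → turn -1·90°
n=4: pose=(4,-10,W); sL=5/24, sR=15/52; mL=15/104, mR=-5/48; mL+mR=25/624 → advance +1; mR−mL=-155/624 → turn -1·90°

0 15/74 15/58 15/116 -15/148 6 -8 W
1 60/221 60/349 30/349 -30/221 5 -8 N
2 6/41 30/241 15/241 -3/41 5 -9 E
3 60/433 60/313 30/313 -30/433 4 -9 S
4 5/24 15/52 15/104 -5/48 4 -10 W
final 3 -10 N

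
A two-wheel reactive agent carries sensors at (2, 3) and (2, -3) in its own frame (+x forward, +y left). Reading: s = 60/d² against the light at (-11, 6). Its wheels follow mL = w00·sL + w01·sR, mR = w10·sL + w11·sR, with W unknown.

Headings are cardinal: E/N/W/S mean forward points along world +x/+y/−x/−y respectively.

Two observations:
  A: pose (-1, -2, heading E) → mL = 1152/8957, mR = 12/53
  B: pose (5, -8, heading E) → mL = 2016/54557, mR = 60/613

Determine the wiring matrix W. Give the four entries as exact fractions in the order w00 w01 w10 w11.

1 -1 0 1

obs A: pose=(-1,-2,E) → sL=60/169, sR=12/53, mL=1152/8957, mR=12/53
obs B: pose=(5,-8,E) → sL=12/89, sR=60/613, mL=2016/54557, mR=60/613
sensor matrix S = [[60/169, 12/53], [12/89, 60/613]]; det S = 2063232/488667049
solve [mL_A; mL_B] = S·[w00; w01] and [mR_A; mR_B] = S·[w10; w11]:
  w00 = 1, w01 = -1, w10 = 0, w11 = 1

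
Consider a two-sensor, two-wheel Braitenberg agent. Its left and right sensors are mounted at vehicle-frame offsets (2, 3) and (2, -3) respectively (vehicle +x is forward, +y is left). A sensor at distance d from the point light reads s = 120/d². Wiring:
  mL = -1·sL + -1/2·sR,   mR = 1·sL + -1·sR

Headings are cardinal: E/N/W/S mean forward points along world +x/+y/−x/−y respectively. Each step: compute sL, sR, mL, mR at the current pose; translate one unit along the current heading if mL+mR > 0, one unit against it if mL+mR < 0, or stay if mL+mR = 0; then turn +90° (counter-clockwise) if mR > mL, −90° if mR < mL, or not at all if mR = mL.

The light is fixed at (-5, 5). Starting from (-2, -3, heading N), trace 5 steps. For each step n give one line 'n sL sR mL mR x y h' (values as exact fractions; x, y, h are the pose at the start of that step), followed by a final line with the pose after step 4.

n=0: pose=(-2,-3,N); sL=10/3, sR=5/3; mL=-25/6, mR=5/3; mL+mR=-5/2 → advance -1; mR−mL=35/6 → turn +1·90°
n=1: pose=(-2,-4,W); sL=24/29, sR=120/37; mL=-2628/1073, mR=-2592/1073; mL+mR=-180/37 → advance -1; mR−mL=36/1073 → turn +1·90°
n=2: pose=(-1,-4,S); sL=12/17, sR=60/61; mL=-1242/1037, mR=-288/1037; mL+mR=-90/61 → advance -1; mR−mL=954/1037 → turn +1·90°
n=3: pose=(-1,-3,E); sL=120/61, sR=120/157; mL=-22500/9577, mR=11520/9577; mL+mR=-180/157 → advance -1; mR−mL=34020/9577 → turn +1·90°
n=4: pose=(-2,-3,N); sL=10/3, sR=5/3; mL=-25/6, mR=5/3; mL+mR=-5/2 → advance -1; mR−mL=35/6 → turn +1·90°

0 10/3 5/3 -25/6 5/3 -2 -3 N
1 24/29 120/37 -2628/1073 -2592/1073 -2 -4 W
2 12/17 60/61 -1242/1037 -288/1037 -1 -4 S
3 120/61 120/157 -22500/9577 11520/9577 -1 -3 E
4 10/3 5/3 -25/6 5/3 -2 -3 N
final -2 -4 W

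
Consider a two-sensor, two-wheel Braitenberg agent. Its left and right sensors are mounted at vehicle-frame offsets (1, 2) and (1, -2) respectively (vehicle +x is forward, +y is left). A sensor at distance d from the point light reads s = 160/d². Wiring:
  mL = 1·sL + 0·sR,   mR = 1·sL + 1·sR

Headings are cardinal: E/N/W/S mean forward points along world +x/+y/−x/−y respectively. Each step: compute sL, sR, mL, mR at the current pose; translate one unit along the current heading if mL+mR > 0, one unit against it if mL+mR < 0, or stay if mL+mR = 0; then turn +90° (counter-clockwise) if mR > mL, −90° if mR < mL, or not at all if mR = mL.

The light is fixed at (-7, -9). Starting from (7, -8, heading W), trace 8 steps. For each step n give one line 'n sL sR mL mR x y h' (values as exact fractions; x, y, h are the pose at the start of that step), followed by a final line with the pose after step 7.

n=0: pose=(7,-8,W); sL=16/17, sR=80/89; mL=16/17, mR=2784/1513; mL+mR=4208/1513 → advance +1; mR−mL=80/89 → turn +1·90°
n=1: pose=(6,-8,S); sL=32/45, sR=160/121; mL=32/45, mR=11072/5445; mL+mR=14944/5445 → advance +1; mR−mL=160/121 → turn +1·90°
n=2: pose=(6,-9,E); sL=4/5, sR=4/5; mL=4/5, mR=8/5; mL+mR=12/5 → advance +1; mR−mL=4/5 → turn +1·90°
n=3: pose=(7,-9,N); sL=32/29, sR=160/257; mL=32/29, mR=12864/7453; mL+mR=21088/7453 → advance +1; mR−mL=160/257 → turn +1·90°
n=4: pose=(7,-8,W); sL=16/17, sR=80/89; mL=16/17, mR=2784/1513; mL+mR=4208/1513 → advance +1; mR−mL=80/89 → turn +1·90°
n=5: pose=(6,-8,S); sL=32/45, sR=160/121; mL=32/45, mR=11072/5445; mL+mR=14944/5445 → advance +1; mR−mL=160/121 → turn +1·90°
n=6: pose=(6,-9,E); sL=4/5, sR=4/5; mL=4/5, mR=8/5; mL+mR=12/5 → advance +1; mR−mL=4/5 → turn +1·90°
n=7: pose=(7,-9,N); sL=32/29, sR=160/257; mL=32/29, mR=12864/7453; mL+mR=21088/7453 → advance +1; mR−mL=160/257 → turn +1·90°

0 16/17 80/89 16/17 2784/1513 7 -8 W
1 32/45 160/121 32/45 11072/5445 6 -8 S
2 4/5 4/5 4/5 8/5 6 -9 E
3 32/29 160/257 32/29 12864/7453 7 -9 N
4 16/17 80/89 16/17 2784/1513 7 -8 W
5 32/45 160/121 32/45 11072/5445 6 -8 S
6 4/5 4/5 4/5 8/5 6 -9 E
7 32/29 160/257 32/29 12864/7453 7 -9 N
final 7 -8 W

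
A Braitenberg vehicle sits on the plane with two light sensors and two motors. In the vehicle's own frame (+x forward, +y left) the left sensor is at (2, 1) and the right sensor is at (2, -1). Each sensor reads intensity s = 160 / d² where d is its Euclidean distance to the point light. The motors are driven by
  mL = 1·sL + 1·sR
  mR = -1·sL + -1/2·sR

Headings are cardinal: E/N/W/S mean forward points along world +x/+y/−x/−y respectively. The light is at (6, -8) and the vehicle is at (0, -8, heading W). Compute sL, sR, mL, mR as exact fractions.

left sensor world pos  = (-2, -9); dL² = 65
right sensor world pos = (-2, -7); dR² = 65
sL = 160/65 = 32/13
sR = 160/65 = 32/13
mL = 1·sL + 1·sR = 64/13
mR = -1·sL + -1/2·sR = -48/13

32/13 32/13 64/13 -48/13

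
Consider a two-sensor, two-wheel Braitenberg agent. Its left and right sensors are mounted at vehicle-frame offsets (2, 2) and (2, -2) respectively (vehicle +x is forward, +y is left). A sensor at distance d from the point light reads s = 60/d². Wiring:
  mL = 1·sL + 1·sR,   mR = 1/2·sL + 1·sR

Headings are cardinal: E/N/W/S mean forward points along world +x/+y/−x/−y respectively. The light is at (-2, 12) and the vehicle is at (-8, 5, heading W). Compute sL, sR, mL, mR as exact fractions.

left sensor world pos  = (-10, 3); dL² = 145
right sensor world pos = (-10, 7); dR² = 89
sL = 60/145 = 12/29
sR = 60/89 = 60/89
mL = 1·sL + 1·sR = 2808/2581
mR = 1/2·sL + 1·sR = 2274/2581

12/29 60/89 2808/2581 2274/2581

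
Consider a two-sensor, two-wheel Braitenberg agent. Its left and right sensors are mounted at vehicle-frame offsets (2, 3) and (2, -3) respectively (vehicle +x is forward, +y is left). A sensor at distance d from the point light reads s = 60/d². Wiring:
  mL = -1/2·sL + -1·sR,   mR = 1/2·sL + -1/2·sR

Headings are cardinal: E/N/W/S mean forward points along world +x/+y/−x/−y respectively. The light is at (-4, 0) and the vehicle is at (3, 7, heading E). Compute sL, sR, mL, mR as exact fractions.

60/181 60/97 -13770/17557 -2520/17557

left sensor world pos  = (5, 10); dL² = 181
right sensor world pos = (5, 4); dR² = 97
sL = 60/181 = 60/181
sR = 60/97 = 60/97
mL = -1/2·sL + -1·sR = -13770/17557
mR = 1/2·sL + -1/2·sR = -2520/17557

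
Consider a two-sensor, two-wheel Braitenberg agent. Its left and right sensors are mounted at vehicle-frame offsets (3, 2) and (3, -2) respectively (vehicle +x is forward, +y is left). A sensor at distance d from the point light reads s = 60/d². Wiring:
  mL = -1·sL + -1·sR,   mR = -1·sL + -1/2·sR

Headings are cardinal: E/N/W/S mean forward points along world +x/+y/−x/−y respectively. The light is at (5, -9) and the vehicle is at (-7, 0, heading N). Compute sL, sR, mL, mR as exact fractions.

left sensor world pos  = (-9, 3); dL² = 340
right sensor world pos = (-5, 3); dR² = 244
sL = 60/340 = 3/17
sR = 60/244 = 15/61
mL = -1·sL + -1·sR = -438/1037
mR = -1·sL + -1/2·sR = -621/2074

3/17 15/61 -438/1037 -621/2074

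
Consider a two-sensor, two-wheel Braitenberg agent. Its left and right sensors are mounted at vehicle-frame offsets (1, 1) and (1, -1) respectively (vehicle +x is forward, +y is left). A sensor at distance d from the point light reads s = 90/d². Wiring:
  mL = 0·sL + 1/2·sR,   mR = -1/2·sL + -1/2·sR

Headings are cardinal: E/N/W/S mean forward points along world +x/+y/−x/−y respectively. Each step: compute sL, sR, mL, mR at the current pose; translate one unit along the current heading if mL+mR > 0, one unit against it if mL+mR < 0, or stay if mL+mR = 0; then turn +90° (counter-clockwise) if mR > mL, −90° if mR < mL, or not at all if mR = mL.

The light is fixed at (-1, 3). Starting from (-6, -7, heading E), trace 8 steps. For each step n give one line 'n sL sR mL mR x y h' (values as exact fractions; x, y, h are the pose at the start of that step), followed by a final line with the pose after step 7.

n=0: pose=(-6,-7,E); sL=90/97, sR=90/137; mL=45/137, mR=-10530/13289; mL+mR=-45/97 → advance -1; mR−mL=-14895/13289 → turn -1·90°
n=1: pose=(-7,-7,S); sL=45/73, sR=9/17; mL=9/34, mR=-711/1241; mL+mR=-45/146 → advance -1; mR−mL=-2079/2482 → turn -1·90°
n=2: pose=(-7,-6,W); sL=90/149, sR=90/113; mL=45/113, mR=-11790/16837; mL+mR=-45/149 → advance -1; mR−mL=-18495/16837 → turn -1·90°
n=3: pose=(-6,-6,N); sL=9/10, sR=9/8; mL=9/16, mR=-81/80; mL+mR=-9/20 → advance -1; mR−mL=-63/40 → turn -1·90°
n=4: pose=(-6,-7,E); sL=90/97, sR=90/137; mL=45/137, mR=-10530/13289; mL+mR=-45/97 → advance -1; mR−mL=-14895/13289 → turn -1·90°
n=5: pose=(-7,-7,S); sL=45/73, sR=9/17; mL=9/34, mR=-711/1241; mL+mR=-45/146 → advance -1; mR−mL=-2079/2482 → turn -1·90°
n=6: pose=(-7,-6,W); sL=90/149, sR=90/113; mL=45/113, mR=-11790/16837; mL+mR=-45/149 → advance -1; mR−mL=-18495/16837 → turn -1·90°
n=7: pose=(-6,-6,N); sL=9/10, sR=9/8; mL=9/16, mR=-81/80; mL+mR=-9/20 → advance -1; mR−mL=-63/40 → turn -1·90°

0 90/97 90/137 45/137 -10530/13289 -6 -7 E
1 45/73 9/17 9/34 -711/1241 -7 -7 S
2 90/149 90/113 45/113 -11790/16837 -7 -6 W
3 9/10 9/8 9/16 -81/80 -6 -6 N
4 90/97 90/137 45/137 -10530/13289 -6 -7 E
5 45/73 9/17 9/34 -711/1241 -7 -7 S
6 90/149 90/113 45/113 -11790/16837 -7 -6 W
7 9/10 9/8 9/16 -81/80 -6 -6 N
final -6 -7 E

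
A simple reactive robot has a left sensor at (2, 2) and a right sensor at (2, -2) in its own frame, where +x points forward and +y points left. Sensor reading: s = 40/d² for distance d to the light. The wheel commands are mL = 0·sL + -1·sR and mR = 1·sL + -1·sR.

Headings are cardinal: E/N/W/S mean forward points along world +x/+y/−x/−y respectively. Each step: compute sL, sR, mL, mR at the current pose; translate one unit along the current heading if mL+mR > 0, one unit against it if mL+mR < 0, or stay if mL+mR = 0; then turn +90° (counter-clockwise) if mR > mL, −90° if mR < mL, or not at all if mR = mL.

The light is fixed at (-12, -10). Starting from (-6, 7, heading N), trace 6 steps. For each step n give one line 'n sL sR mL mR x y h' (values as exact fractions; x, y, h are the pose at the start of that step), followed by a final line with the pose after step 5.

0 40/377 8/85 -8/85 384/32045 -6 7 N
1 10/53 2/17 -2/17 64/901 -6 6 W
2 40/277 40/221 -40/221 -2240/61217 -5 6 S
3 20/221 20/153 -20/153 -80/1989 -5 7 E
4 40/377 8/85 -8/85 384/32045 -6 7 N
5 10/53 2/17 -2/17 64/901 -6 6 W
final -5 6 S

n=0: pose=(-6,7,N); sL=40/377, sR=8/85; mL=-8/85, mR=384/32045; mL+mR=-2632/32045 → advance -1; mR−mL=40/377 → turn +1·90°
n=1: pose=(-6,6,W); sL=10/53, sR=2/17; mL=-2/17, mR=64/901; mL+mR=-42/901 → advance -1; mR−mL=10/53 → turn +1·90°
n=2: pose=(-5,6,S); sL=40/277, sR=40/221; mL=-40/221, mR=-2240/61217; mL+mR=-13320/61217 → advance -1; mR−mL=40/277 → turn +1·90°
n=3: pose=(-5,7,E); sL=20/221, sR=20/153; mL=-20/153, mR=-80/1989; mL+mR=-20/117 → advance -1; mR−mL=20/221 → turn +1·90°
n=4: pose=(-6,7,N); sL=40/377, sR=8/85; mL=-8/85, mR=384/32045; mL+mR=-2632/32045 → advance -1; mR−mL=40/377 → turn +1·90°
n=5: pose=(-6,6,W); sL=10/53, sR=2/17; mL=-2/17, mR=64/901; mL+mR=-42/901 → advance -1; mR−mL=10/53 → turn +1·90°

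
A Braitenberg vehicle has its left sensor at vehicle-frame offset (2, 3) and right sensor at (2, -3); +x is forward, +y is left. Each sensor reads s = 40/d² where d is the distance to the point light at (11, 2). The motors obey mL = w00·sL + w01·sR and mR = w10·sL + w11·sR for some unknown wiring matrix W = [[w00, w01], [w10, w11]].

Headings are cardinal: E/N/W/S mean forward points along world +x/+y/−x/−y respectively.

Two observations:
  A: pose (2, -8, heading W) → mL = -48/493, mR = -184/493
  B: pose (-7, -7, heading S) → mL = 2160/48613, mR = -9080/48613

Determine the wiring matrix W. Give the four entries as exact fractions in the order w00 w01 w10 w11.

1 -1 -1 -1

obs A: pose=(2,-8,W) → sL=4/29, sR=4/17, mL=-48/493, mR=-184/493
obs B: pose=(-7,-7,S) → sL=20/173, sR=20/281, mL=2160/48613, mR=-9080/48613
sensor matrix S = [[4/29, 4/17], [20/173, 20/281]]; det S = -416640/23966209
solve [mL_A; mL_B] = S·[w00; w01] and [mR_A; mR_B] = S·[w10; w11]:
  w00 = 1, w01 = -1, w10 = -1, w11 = -1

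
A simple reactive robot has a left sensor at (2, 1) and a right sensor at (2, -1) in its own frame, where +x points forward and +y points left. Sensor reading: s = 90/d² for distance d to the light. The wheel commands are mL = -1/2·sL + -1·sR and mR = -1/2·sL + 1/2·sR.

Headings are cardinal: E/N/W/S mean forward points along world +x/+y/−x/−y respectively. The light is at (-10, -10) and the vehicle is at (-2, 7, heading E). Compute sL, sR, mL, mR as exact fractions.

45/212 45/178 -13545/37736 765/37736

left sensor world pos  = (0, 8); dL² = 424
right sensor world pos = (0, 6); dR² = 356
sL = 90/424 = 45/212
sR = 90/356 = 45/178
mL = -1/2·sL + -1·sR = -13545/37736
mR = -1/2·sL + 1/2·sR = 765/37736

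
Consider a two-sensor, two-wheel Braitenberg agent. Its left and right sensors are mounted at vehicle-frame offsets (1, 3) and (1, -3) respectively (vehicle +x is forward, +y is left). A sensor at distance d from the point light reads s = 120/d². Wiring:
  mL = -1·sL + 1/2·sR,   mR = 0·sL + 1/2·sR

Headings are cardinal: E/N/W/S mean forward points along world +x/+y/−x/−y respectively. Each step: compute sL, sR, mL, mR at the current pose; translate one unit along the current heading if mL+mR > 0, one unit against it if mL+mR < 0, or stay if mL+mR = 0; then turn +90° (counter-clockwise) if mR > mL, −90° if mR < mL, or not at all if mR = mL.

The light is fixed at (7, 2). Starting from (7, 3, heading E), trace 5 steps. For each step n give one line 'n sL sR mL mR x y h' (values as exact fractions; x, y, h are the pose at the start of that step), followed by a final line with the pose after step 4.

0 120/17 24 84/17 12 7 3 E
1 15 6 -12 3 8 3 N
2 40/3 40/3 -20/3 20/3 8 2 W
3 120/17 24 84/17 12 8 2 S
4 15 6 -12 3 8 1 E
final 7 1 N

n=0: pose=(7,3,E); sL=120/17, sR=24; mL=84/17, mR=12; mL+mR=288/17 → advance +1; mR−mL=120/17 → turn +1·90°
n=1: pose=(8,3,N); sL=15, sR=6; mL=-12, mR=3; mL+mR=-9 → advance -1; mR−mL=15 → turn +1·90°
n=2: pose=(8,2,W); sL=40/3, sR=40/3; mL=-20/3, mR=20/3; mL+mR=0 → advance +0; mR−mL=40/3 → turn +1·90°
n=3: pose=(8,2,S); sL=120/17, sR=24; mL=84/17, mR=12; mL+mR=288/17 → advance +1; mR−mL=120/17 → turn +1·90°
n=4: pose=(8,1,E); sL=15, sR=6; mL=-12, mR=3; mL+mR=-9 → advance -1; mR−mL=15 → turn +1·90°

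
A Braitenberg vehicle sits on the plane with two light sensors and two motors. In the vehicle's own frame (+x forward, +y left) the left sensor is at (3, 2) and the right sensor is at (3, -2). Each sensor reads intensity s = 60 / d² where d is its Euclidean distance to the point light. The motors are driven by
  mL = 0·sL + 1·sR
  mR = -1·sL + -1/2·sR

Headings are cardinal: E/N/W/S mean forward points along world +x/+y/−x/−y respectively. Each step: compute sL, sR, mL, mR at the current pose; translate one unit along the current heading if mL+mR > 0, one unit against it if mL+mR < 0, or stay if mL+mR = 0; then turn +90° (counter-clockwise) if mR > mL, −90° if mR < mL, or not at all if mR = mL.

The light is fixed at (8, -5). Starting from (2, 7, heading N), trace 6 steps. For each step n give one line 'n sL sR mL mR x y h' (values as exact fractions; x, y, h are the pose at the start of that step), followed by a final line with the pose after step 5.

n=0: pose=(2,7,N); sL=60/289, sR=60/241; mL=60/241, mR=-23130/69649; mL+mR=-5790/69649 → advance -1; mR−mL=-40470/69649 → turn -1·90°
n=1: pose=(2,6,E); sL=30/89, sR=2/3; mL=2/3, mR=-179/267; mL+mR=-1/267 → advance -1; mR−mL=-119/89 → turn -1·90°
n=2: pose=(1,6,S); sL=60/89, sR=12/29; mL=12/29, mR=-2274/2581; mL+mR=-1206/2581 → advance -1; mR−mL=-3342/2581 → turn -1·90°
n=3: pose=(1,7,W); sL=3/10, sR=15/74; mL=15/74, mR=-297/740; mL+mR=-147/740 → advance -1; mR−mL=-447/740 → turn -1·90°
n=4: pose=(2,7,N); sL=60/289, sR=60/241; mL=60/241, mR=-23130/69649; mL+mR=-5790/69649 → advance -1; mR−mL=-40470/69649 → turn -1·90°
n=5: pose=(2,6,E); sL=30/89, sR=2/3; mL=2/3, mR=-179/267; mL+mR=-1/267 → advance -1; mR−mL=-119/89 → turn -1·90°

0 60/289 60/241 60/241 -23130/69649 2 7 N
1 30/89 2/3 2/3 -179/267 2 6 E
2 60/89 12/29 12/29 -2274/2581 1 6 S
3 3/10 15/74 15/74 -297/740 1 7 W
4 60/289 60/241 60/241 -23130/69649 2 7 N
5 30/89 2/3 2/3 -179/267 2 6 E
final 1 6 S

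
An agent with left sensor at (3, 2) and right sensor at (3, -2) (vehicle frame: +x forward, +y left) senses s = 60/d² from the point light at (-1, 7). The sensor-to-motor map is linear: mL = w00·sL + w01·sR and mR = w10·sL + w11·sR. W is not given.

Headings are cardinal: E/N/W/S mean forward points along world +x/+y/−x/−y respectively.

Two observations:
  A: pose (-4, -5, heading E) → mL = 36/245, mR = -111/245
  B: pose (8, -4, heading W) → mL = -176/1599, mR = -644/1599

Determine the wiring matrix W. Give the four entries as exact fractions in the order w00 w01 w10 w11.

1/2 -1/2 -1/2 -1/2

obs A: pose=(-4,-5,E) → sL=3/5, sR=15/49, mL=36/245, mR=-111/245
obs B: pose=(8,-4,W) → sL=12/41, sR=20/39, mL=-176/1599, mR=-644/1599
sensor matrix S = [[3/5, 15/49], [12/41, 20/39]]; det S = 5696/26117
solve [mL_A; mL_B] = S·[w00; w01] and [mR_A; mR_B] = S·[w10; w11]:
  w00 = 1/2, w01 = -1/2, w10 = -1/2, w11 = -1/2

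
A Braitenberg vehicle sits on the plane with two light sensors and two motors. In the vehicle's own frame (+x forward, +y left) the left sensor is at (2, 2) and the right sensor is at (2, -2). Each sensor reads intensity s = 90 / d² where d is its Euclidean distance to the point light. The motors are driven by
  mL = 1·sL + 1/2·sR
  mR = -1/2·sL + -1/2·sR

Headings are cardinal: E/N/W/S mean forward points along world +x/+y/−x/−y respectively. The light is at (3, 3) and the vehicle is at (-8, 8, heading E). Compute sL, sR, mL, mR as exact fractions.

left sensor world pos  = (-6, 10); dL² = 130
right sensor world pos = (-6, 6); dR² = 90
sL = 90/130 = 9/13
sR = 90/90 = 1
mL = 1·sL + 1/2·sR = 31/26
mR = -1/2·sL + -1/2·sR = -11/13

9/13 1 31/26 -11/13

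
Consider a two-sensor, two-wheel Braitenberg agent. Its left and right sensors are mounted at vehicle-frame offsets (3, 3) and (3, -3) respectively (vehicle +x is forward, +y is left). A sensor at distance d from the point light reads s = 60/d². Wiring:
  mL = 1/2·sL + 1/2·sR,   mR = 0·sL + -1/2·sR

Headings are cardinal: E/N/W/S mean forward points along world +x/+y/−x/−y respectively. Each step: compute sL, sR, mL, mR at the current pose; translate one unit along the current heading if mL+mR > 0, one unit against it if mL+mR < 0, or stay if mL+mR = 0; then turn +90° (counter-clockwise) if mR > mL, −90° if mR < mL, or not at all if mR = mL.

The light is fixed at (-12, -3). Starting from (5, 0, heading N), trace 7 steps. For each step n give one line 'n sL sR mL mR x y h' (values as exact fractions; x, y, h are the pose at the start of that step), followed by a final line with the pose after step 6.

0 15/58 15/109 2505/12644 -15/218 5 0 N
1 60/449 60/401 25500/180049 -30/401 5 1 E
2 30/221 30/113 5010/24973 -15/113 6 1 S
3 4/15 20/87 36/145 -10/87 6 0 W
4 15/58 15/109 2505/12644 -15/218 5 0 N
5 60/449 60/401 25500/180049 -30/401 5 1 E
6 30/221 30/113 5010/24973 -15/113 6 1 S
final 6 0 W

n=0: pose=(5,0,N); sL=15/58, sR=15/109; mL=2505/12644, mR=-15/218; mL+mR=15/116 → advance +1; mR−mL=-3375/12644 → turn -1·90°
n=1: pose=(5,1,E); sL=60/449, sR=60/401; mL=25500/180049, mR=-30/401; mL+mR=30/449 → advance +1; mR−mL=-38970/180049 → turn -1·90°
n=2: pose=(6,1,S); sL=30/221, sR=30/113; mL=5010/24973, mR=-15/113; mL+mR=15/221 → advance +1; mR−mL=-8325/24973 → turn -1·90°
n=3: pose=(6,0,W); sL=4/15, sR=20/87; mL=36/145, mR=-10/87; mL+mR=2/15 → advance +1; mR−mL=-158/435 → turn -1·90°
n=4: pose=(5,0,N); sL=15/58, sR=15/109; mL=2505/12644, mR=-15/218; mL+mR=15/116 → advance +1; mR−mL=-3375/12644 → turn -1·90°
n=5: pose=(5,1,E); sL=60/449, sR=60/401; mL=25500/180049, mR=-30/401; mL+mR=30/449 → advance +1; mR−mL=-38970/180049 → turn -1·90°
n=6: pose=(6,1,S); sL=30/221, sR=30/113; mL=5010/24973, mR=-15/113; mL+mR=15/221 → advance +1; mR−mL=-8325/24973 → turn -1·90°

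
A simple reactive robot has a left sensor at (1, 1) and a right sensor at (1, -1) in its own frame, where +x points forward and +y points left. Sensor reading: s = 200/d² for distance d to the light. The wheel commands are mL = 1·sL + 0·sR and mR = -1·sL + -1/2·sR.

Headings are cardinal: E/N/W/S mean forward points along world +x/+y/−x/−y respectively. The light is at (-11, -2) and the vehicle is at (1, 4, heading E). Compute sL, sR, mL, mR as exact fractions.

left sensor world pos  = (2, 5); dL² = 218
right sensor world pos = (2, 3); dR² = 194
sL = 200/218 = 100/109
sR = 200/194 = 100/97
mL = 1·sL + 0·sR = 100/109
mR = -1·sL + -1/2·sR = -15150/10573

100/109 100/97 100/109 -15150/10573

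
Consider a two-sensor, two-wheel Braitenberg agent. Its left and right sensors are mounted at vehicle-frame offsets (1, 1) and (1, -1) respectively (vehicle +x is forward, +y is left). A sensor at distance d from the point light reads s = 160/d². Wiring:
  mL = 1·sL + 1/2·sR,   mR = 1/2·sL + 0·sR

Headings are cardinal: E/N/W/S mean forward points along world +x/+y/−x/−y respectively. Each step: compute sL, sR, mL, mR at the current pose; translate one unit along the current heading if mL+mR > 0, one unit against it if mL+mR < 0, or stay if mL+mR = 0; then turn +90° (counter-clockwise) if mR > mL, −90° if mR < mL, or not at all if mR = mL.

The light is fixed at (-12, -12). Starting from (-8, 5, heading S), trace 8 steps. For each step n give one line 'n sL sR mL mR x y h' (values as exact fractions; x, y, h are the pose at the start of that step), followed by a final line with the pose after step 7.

0 160/281 32/53 12976/14893 80/281 -8 5 S
1 80/117 80/149 16600/17433 40/117 -8 4 W
2 160/293 32/61 14448/17873 80/293 -9 4 N
3 8/17 10/17 13/17 4/17 -9 5 E
4 160/281 32/53 12976/14893 80/281 -8 5 S
5 80/117 80/149 16600/17433 40/117 -8 4 W
6 160/293 32/61 14448/17873 80/293 -9 4 N
7 8/17 10/17 13/17 4/17 -9 5 E
final -8 5 S

n=0: pose=(-8,5,S); sL=160/281, sR=32/53; mL=12976/14893, mR=80/281; mL+mR=17216/14893 → advance +1; mR−mL=-8736/14893 → turn -1·90°
n=1: pose=(-8,4,W); sL=80/117, sR=80/149; mL=16600/17433, mR=40/117; mL+mR=7520/5811 → advance +1; mR−mL=-10640/17433 → turn -1·90°
n=2: pose=(-9,4,N); sL=160/293, sR=32/61; mL=14448/17873, mR=80/293; mL+mR=19328/17873 → advance +1; mR−mL=-9568/17873 → turn -1·90°
n=3: pose=(-9,5,E); sL=8/17, sR=10/17; mL=13/17, mR=4/17; mL+mR=1 → advance +1; mR−mL=-9/17 → turn -1·90°
n=4: pose=(-8,5,S); sL=160/281, sR=32/53; mL=12976/14893, mR=80/281; mL+mR=17216/14893 → advance +1; mR−mL=-8736/14893 → turn -1·90°
n=5: pose=(-8,4,W); sL=80/117, sR=80/149; mL=16600/17433, mR=40/117; mL+mR=7520/5811 → advance +1; mR−mL=-10640/17433 → turn -1·90°
n=6: pose=(-9,4,N); sL=160/293, sR=32/61; mL=14448/17873, mR=80/293; mL+mR=19328/17873 → advance +1; mR−mL=-9568/17873 → turn -1·90°
n=7: pose=(-9,5,E); sL=8/17, sR=10/17; mL=13/17, mR=4/17; mL+mR=1 → advance +1; mR−mL=-9/17 → turn -1·90°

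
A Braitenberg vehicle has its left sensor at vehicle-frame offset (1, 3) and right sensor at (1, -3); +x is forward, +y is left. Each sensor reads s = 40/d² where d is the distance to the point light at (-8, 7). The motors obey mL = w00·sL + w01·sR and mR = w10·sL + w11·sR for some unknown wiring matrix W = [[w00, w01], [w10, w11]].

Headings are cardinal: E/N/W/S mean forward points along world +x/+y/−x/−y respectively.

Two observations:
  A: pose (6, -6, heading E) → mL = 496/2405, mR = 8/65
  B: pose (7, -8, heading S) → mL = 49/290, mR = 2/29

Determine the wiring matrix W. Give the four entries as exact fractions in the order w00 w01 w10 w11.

1 1 1 0

obs A: pose=(6,-6,E) → sL=8/65, sR=40/481, mL=496/2405, mR=8/65
obs B: pose=(7,-8,S) → sL=2/29, sR=1/10, mL=49/290, mR=2/29
sensor matrix S = [[8/65, 40/481], [2/29, 1/10]]; det S = 2292/348725
solve [mL_A; mL_B] = S·[w00; w01] and [mR_A; mR_B] = S·[w10; w11]:
  w00 = 1, w01 = 1, w10 = 1, w11 = 0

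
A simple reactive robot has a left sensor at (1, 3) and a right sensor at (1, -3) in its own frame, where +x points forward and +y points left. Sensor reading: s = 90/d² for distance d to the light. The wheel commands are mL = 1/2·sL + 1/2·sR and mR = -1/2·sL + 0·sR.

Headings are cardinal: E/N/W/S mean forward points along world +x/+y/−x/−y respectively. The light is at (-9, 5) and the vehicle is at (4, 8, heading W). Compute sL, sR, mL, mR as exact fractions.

left sensor world pos  = (3, 5); dL² = 144
right sensor world pos = (3, 11); dR² = 180
sL = 90/144 = 5/8
sR = 90/180 = 1/2
mL = 1/2·sL + 1/2·sR = 9/16
mR = -1/2·sL + 0·sR = -5/16

5/8 1/2 9/16 -5/16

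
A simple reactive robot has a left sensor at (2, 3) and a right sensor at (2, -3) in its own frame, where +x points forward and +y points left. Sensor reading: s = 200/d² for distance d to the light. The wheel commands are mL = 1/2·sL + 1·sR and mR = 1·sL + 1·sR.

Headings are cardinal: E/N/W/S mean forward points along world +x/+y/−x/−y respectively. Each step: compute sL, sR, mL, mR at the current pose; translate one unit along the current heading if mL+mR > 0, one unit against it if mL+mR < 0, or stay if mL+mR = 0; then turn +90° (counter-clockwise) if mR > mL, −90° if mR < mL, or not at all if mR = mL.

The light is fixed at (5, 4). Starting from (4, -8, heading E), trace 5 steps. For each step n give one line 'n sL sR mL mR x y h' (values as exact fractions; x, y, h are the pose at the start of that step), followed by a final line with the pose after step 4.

0 100/41 100/113 9750/4633 15400/4633 4 -8 E
1 200/109 200/109 300/109 400/109 5 -8 N
2 1 50/17 117/34 67/17 5 -7 W
3 200/173 40/37 10620/6401 14320/6401 4 -7 S
4 100/41 100/113 9750/4633 15400/4633 4 -8 E
final 5 -8 N

n=0: pose=(4,-8,E); sL=100/41, sR=100/113; mL=9750/4633, mR=15400/4633; mL+mR=25150/4633 → advance +1; mR−mL=50/41 → turn +1·90°
n=1: pose=(5,-8,N); sL=200/109, sR=200/109; mL=300/109, mR=400/109; mL+mR=700/109 → advance +1; mR−mL=100/109 → turn +1·90°
n=2: pose=(5,-7,W); sL=1, sR=50/17; mL=117/34, mR=67/17; mL+mR=251/34 → advance +1; mR−mL=1/2 → turn +1·90°
n=3: pose=(4,-7,S); sL=200/173, sR=40/37; mL=10620/6401, mR=14320/6401; mL+mR=24940/6401 → advance +1; mR−mL=100/173 → turn +1·90°
n=4: pose=(4,-8,E); sL=100/41, sR=100/113; mL=9750/4633, mR=15400/4633; mL+mR=25150/4633 → advance +1; mR−mL=50/41 → turn +1·90°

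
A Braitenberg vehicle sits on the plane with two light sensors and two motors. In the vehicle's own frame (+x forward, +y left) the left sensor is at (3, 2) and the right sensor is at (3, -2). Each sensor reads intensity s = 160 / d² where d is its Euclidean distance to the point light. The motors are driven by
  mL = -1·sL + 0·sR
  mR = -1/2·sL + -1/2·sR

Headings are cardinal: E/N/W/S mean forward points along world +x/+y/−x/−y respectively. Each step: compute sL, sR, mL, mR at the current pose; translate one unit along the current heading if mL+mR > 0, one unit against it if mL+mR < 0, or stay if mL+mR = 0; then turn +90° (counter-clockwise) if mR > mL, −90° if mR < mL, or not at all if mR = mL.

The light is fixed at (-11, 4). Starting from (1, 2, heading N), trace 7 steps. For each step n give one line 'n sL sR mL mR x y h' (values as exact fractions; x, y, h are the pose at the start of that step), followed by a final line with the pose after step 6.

n=0: pose=(1,2,N); sL=160/101, sR=160/197; mL=-160/101, mR=-23840/19897; mL+mR=-55360/19897 → advance -1; mR−mL=7680/19897 → turn +1·90°
n=1: pose=(1,1,W); sL=80/53, sR=80/41; mL=-80/53, mR=-3760/2173; mL+mR=-7040/2173 → advance -1; mR−mL=-480/2173 → turn -1·90°
n=2: pose=(2,1,N); sL=160/121, sR=32/45; mL=-160/121, mR=-5536/5445; mL+mR=-12736/5445 → advance -1; mR−mL=1664/5445 → turn +1·90°
n=3: pose=(2,0,W); sL=20/17, sR=20/13; mL=-20/17, mR=-300/221; mL+mR=-560/221 → advance -1; mR−mL=-40/221 → turn -1·90°
n=4: pose=(3,0,N); sL=32/29, sR=160/257; mL=-32/29, mR=-6432/7453; mL+mR=-14656/7453 → advance -1; mR−mL=1792/7453 → turn +1·90°
n=5: pose=(3,-1,W); sL=16/17, sR=16/13; mL=-16/17, mR=-240/221; mL+mR=-448/221 → advance -1; mR−mL=-32/221 → turn -1·90°
n=6: pose=(4,-1,N); sL=160/173, sR=160/293; mL=-160/173, mR=-37280/50689; mL+mR=-84160/50689 → advance -1; mR−mL=9600/50689 → turn +1·90°

0 160/101 160/197 -160/101 -23840/19897 1 2 N
1 80/53 80/41 -80/53 -3760/2173 1 1 W
2 160/121 32/45 -160/121 -5536/5445 2 1 N
3 20/17 20/13 -20/17 -300/221 2 0 W
4 32/29 160/257 -32/29 -6432/7453 3 0 N
5 16/17 16/13 -16/17 -240/221 3 -1 W
6 160/173 160/293 -160/173 -37280/50689 4 -1 N
final 4 -2 W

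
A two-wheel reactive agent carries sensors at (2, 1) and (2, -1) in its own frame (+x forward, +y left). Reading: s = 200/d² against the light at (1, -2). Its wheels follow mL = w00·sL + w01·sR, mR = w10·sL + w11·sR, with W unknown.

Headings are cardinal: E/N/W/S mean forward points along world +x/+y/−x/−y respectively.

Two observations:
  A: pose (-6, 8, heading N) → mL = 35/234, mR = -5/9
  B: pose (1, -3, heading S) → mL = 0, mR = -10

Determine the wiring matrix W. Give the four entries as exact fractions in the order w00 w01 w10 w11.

-1 1 0 -1/2

obs A: pose=(-6,8,N) → sL=25/26, sR=10/9, mL=35/234, mR=-5/9
obs B: pose=(1,-3,S) → sL=20, sR=20, mL=0, mR=-10
sensor matrix S = [[25/26, 10/9], [20, 20]]; det S = -350/117
solve [mL_A; mL_B] = S·[w00; w01] and [mR_A; mR_B] = S·[w10; w11]:
  w00 = -1, w01 = 1, w10 = 0, w11 = -1/2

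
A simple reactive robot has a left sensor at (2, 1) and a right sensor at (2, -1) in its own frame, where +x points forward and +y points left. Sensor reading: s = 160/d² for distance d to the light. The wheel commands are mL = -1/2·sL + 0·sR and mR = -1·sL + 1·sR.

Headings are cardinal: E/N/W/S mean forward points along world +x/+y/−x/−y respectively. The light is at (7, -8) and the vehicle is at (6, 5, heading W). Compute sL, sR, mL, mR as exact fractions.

160/153 32/41 -80/153 -1664/6273

left sensor world pos  = (4, 4); dL² = 153
right sensor world pos = (4, 6); dR² = 205
sL = 160/153 = 160/153
sR = 160/205 = 32/41
mL = -1/2·sL + 0·sR = -80/153
mR = -1·sL + 1·sR = -1664/6273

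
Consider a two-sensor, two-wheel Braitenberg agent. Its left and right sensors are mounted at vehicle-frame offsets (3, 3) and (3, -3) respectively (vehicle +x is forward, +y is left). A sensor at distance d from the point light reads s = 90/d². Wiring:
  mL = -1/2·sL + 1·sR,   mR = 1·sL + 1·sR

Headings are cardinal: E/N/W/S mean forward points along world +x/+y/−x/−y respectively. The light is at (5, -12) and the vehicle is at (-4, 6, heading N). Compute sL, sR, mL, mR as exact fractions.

2/13 10/53 77/689 236/689

left sensor world pos  = (-7, 9); dL² = 585
right sensor world pos = (-1, 9); dR² = 477
sL = 90/585 = 2/13
sR = 90/477 = 10/53
mL = -1/2·sL + 1·sR = 77/689
mR = 1·sL + 1·sR = 236/689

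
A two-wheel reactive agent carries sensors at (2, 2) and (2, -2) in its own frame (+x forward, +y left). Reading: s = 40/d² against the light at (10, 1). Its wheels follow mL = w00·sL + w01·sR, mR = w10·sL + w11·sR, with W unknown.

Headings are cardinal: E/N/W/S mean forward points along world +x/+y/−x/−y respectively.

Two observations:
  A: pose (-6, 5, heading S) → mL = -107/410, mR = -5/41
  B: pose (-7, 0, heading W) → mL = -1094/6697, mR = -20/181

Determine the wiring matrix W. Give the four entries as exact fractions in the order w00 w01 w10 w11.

obs A: pose=(-6,5,S) → sL=1/5, sR=5/41, mL=-107/410, mR=-5/41
obs B: pose=(-7,0,W) → sL=4/37, sR=20/181, mL=-1094/6697, mR=-20/181
sensor matrix S = [[1/5, 5/41], [4/37, 20/181]]; det S = 2448/274577
solve [mL_A; mL_B] = S·[w00; w01] and [mR_A; mR_B] = S·[w10; w11]:
  w00 = -1, w01 = -1/2, w10 = 0, w11 = -1

-1 -1/2 0 -1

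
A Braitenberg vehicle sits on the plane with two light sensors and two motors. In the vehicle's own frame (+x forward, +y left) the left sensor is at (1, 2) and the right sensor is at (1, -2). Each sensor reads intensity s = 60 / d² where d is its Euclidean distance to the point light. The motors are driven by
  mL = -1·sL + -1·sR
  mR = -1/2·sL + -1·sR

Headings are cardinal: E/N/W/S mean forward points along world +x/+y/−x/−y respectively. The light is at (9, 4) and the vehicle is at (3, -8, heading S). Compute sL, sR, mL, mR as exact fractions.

12/37 60/233 -5016/8621 -3618/8621

left sensor world pos  = (5, -9); dL² = 185
right sensor world pos = (1, -9); dR² = 233
sL = 60/185 = 12/37
sR = 60/233 = 60/233
mL = -1·sL + -1·sR = -5016/8621
mR = -1/2·sL + -1·sR = -3618/8621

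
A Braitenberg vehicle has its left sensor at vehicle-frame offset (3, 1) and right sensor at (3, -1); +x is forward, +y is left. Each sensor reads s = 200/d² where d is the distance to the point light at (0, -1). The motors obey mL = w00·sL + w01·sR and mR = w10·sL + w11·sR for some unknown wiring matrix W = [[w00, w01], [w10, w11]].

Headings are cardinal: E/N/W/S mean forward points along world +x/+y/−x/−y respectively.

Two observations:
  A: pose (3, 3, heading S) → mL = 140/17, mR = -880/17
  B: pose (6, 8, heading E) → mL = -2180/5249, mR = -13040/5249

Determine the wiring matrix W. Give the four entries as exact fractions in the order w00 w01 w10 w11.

-1 1/2 -1 -1

obs A: pose=(3,3,S) → sL=200/17, sR=40, mL=140/17, mR=-880/17
obs B: pose=(6,8,E) → sL=200/181, sR=40/29, mL=-2180/5249, mR=-13040/5249
sensor matrix S = [[200/17, 40], [200/181, 40/29]]; det S = -2496000/89233
solve [mL_A; mL_B] = S·[w00; w01] and [mR_A; mR_B] = S·[w10; w11]:
  w00 = -1, w01 = 1/2, w10 = -1, w11 = -1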